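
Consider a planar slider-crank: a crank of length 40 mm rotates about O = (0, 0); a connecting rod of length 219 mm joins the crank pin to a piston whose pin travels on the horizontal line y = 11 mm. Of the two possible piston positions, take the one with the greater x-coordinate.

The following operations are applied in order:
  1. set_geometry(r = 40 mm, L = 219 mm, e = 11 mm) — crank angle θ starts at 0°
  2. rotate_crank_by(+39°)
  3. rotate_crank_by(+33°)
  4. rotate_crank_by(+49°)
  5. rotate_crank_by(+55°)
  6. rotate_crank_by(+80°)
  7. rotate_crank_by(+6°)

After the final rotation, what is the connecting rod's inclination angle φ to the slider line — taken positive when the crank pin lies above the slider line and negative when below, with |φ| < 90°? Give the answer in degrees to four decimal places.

-13.3618

set_geometry: r = 40 mm, L = 219 mm, e = 11 mm; θ ← 0°
rotate_crank_by(+39°): θ ← 0° +39° = 39°
rotate_crank_by(+33°): θ ← 39° +33° = 72°
rotate_crank_by(+49°): θ ← 72° +49° = 121°
rotate_crank_by(+55°): θ ← 121° +55° = 176°
rotate_crank_by(+80°): θ ← 176° +80° = 256°
rotate_crank_by(+6°): θ ← 256° +6° = 262°
crank pin P = (r cos θ, r sin θ) = (-5.566924, -39.610723)
h = r sin θ − e = -39.610723 − 11 = -50.610723
sin φ = h / L = -50.610723 / 219 = -0.23109919
φ = arcsin(-0.23109919) = -13.361794°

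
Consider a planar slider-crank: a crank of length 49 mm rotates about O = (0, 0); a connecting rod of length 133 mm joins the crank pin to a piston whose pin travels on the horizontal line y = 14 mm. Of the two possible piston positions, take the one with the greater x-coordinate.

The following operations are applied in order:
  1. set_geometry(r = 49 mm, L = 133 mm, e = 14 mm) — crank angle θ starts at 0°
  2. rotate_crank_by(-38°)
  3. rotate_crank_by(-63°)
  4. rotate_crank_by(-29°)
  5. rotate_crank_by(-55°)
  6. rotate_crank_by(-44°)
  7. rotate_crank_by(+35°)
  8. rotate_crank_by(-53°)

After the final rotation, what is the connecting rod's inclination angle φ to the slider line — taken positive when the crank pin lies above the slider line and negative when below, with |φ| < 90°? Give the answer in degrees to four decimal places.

set_geometry: r = 49 mm, L = 133 mm, e = 14 mm; θ ← 0°
rotate_crank_by(-38°): θ ← 0° -38° = -38°
rotate_crank_by(-63°): θ ← -38° -63° = -101°
rotate_crank_by(-29°): θ ← -101° -29° = -130°
rotate_crank_by(-55°): θ ← -130° -55° = -185°
rotate_crank_by(-44°): θ ← -185° -44° = -229°
rotate_crank_by(+35°): θ ← -229° +35° = -194°
rotate_crank_by(-53°): θ ← -194° -53° = -247°
crank pin P = (r cos θ, r sin θ) = (-19.145825, 45.104738)
h = r sin θ − e = 45.104738 − 14 = 31.104738
sin φ = h / L = 31.104738 / 133 = 0.23387021
φ = arcsin(0.23387021) = 13.525035°

13.5250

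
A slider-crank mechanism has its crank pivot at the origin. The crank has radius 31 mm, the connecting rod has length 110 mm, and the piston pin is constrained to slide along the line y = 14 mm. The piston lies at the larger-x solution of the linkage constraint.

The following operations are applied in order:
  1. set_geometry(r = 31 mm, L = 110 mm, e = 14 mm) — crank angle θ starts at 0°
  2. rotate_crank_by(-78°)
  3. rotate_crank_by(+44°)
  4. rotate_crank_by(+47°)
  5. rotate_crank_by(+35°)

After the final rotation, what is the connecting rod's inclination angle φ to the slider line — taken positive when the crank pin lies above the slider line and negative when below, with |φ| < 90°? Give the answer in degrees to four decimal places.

4.7127

set_geometry: r = 31 mm, L = 110 mm, e = 14 mm; θ ← 0°
rotate_crank_by(-78°): θ ← 0° -78° = -78°
rotate_crank_by(+44°): θ ← -78° +44° = -34°
rotate_crank_by(+47°): θ ← -34° +47° = 13°
rotate_crank_by(+35°): θ ← 13° +35° = 48°
crank pin P = (r cos θ, r sin θ) = (20.743049, 23.037490)
h = r sin θ − e = 23.037490 − 14 = 9.037490
sin φ = h / L = 9.037490 / 110 = 0.08215900
φ = arcsin(0.08215900) = 4.712676°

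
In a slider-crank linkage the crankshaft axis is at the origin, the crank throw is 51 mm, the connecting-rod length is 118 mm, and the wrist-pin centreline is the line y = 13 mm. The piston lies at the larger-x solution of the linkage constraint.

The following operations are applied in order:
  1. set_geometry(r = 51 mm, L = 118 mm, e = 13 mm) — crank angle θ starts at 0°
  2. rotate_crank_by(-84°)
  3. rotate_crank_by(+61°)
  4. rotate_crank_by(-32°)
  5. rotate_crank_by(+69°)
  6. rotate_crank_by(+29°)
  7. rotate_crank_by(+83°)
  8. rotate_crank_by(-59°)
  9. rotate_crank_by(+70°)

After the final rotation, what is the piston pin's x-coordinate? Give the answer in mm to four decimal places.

78.6731

set_geometry: r = 51 mm, L = 118 mm, e = 13 mm; θ ← 0°
rotate_crank_by(-84°): θ ← 0° -84° = -84°
rotate_crank_by(+61°): θ ← -84° +61° = -23°
rotate_crank_by(-32°): θ ← -23° -32° = -55°
rotate_crank_by(+69°): θ ← -55° +69° = 14°
rotate_crank_by(+29°): θ ← 14° +29° = 43°
rotate_crank_by(+83°): θ ← 43° +83° = 126°
rotate_crank_by(-59°): θ ← 126° -59° = 67°
rotate_crank_by(+70°): θ ← 67° +70° = 137°
crank pin P = (r cos θ, r sin θ) = (-37.299039, 34.781916)
h = r sin θ − e = 34.781916 − 13 = 21.781916
x = r cos θ + √(L² − h²) = -37.299039 + √(13924.0 − 474.4519) = -37.299039 + 115.972187 = 78.673148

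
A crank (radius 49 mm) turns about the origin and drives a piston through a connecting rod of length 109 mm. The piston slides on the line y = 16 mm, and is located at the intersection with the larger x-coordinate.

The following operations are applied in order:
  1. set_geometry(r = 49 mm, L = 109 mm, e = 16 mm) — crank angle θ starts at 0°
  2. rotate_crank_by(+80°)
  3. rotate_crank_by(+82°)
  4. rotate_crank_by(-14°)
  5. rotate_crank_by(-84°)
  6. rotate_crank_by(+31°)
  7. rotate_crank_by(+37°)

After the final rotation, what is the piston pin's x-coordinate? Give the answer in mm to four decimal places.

set_geometry: r = 49 mm, L = 109 mm, e = 16 mm; θ ← 0°
rotate_crank_by(+80°): θ ← 0° +80° = 80°
rotate_crank_by(+82°): θ ← 80° +82° = 162°
rotate_crank_by(-14°): θ ← 162° -14° = 148°
rotate_crank_by(-84°): θ ← 148° -84° = 64°
rotate_crank_by(+31°): θ ← 64° +31° = 95°
rotate_crank_by(+37°): θ ← 95° +37° = 132°
crank pin P = (r cos θ, r sin θ) = (-32.787400, 36.414096)
h = r sin θ − e = 36.414096 − 16 = 20.414096
x = r cos θ + √(L² − h²) = -32.787400 + √(11881.0 − 416.7353) = -32.787400 + 107.071306 = 74.283907

74.2839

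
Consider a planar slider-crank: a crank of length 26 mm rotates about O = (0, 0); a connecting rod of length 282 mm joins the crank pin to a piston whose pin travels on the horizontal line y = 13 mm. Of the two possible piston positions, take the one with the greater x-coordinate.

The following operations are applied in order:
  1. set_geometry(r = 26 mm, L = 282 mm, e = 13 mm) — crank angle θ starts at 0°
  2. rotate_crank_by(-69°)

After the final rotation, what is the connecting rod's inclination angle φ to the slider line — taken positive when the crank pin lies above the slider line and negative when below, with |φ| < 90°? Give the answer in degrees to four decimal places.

set_geometry: r = 26 mm, L = 282 mm, e = 13 mm; θ ← 0°
rotate_crank_by(-69°): θ ← 0° -69° = -69°
crank pin P = (r cos θ, r sin θ) = (9.317567, -24.273091)
h = r sin θ − e = -24.273091 − 13 = -37.273091
sin φ = h / L = -37.273091 / 282 = -0.13217408
φ = arcsin(-0.13217408) = -7.595242°

-7.5952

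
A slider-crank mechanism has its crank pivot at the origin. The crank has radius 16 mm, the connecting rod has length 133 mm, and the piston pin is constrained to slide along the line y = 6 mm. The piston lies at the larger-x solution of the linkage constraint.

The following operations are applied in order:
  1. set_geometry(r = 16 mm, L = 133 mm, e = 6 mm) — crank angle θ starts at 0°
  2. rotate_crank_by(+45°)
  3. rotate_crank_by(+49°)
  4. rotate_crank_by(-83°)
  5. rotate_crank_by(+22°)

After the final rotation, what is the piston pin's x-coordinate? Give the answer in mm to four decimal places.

set_geometry: r = 16 mm, L = 133 mm, e = 6 mm; θ ← 0°
rotate_crank_by(+45°): θ ← 0° +45° = 45°
rotate_crank_by(+49°): θ ← 45° +49° = 94°
rotate_crank_by(-83°): θ ← 94° -83° = 11°
rotate_crank_by(+22°): θ ← 11° +22° = 33°
crank pin P = (r cos θ, r sin θ) = (13.418729, 8.714225)
h = r sin θ − e = 8.714225 − 6 = 2.714225
x = r cos θ + √(L² − h²) = 13.418729 + √(17689.0 − 7.3670) = 13.418729 + 132.972302 = 146.391031

146.3910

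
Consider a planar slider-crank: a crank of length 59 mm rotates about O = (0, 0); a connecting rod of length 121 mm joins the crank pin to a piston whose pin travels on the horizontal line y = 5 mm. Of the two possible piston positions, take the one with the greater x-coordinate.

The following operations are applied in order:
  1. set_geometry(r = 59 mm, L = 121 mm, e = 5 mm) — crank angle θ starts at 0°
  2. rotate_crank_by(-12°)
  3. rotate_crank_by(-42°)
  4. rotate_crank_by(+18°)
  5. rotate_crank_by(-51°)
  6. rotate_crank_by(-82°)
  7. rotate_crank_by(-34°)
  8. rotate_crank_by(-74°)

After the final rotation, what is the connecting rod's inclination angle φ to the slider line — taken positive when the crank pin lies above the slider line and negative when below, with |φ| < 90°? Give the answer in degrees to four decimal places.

26.2729

set_geometry: r = 59 mm, L = 121 mm, e = 5 mm; θ ← 0°
rotate_crank_by(-12°): θ ← 0° -12° = -12°
rotate_crank_by(-42°): θ ← -12° -42° = -54°
rotate_crank_by(+18°): θ ← -54° +18° = -36°
rotate_crank_by(-51°): θ ← -36° -51° = -87°
rotate_crank_by(-82°): θ ← -87° -82° = -169°
rotate_crank_by(-34°): θ ← -169° -34° = -203°
rotate_crank_by(-74°): θ ← -203° -74° = -277°
crank pin P = (r cos θ, r sin θ) = (7.190291, 58.560223)
h = r sin θ − e = 58.560223 − 5 = 53.560223
sin φ = h / L = 53.560223 / 121 = 0.44264647
φ = arcsin(0.44264647) = 26.272859°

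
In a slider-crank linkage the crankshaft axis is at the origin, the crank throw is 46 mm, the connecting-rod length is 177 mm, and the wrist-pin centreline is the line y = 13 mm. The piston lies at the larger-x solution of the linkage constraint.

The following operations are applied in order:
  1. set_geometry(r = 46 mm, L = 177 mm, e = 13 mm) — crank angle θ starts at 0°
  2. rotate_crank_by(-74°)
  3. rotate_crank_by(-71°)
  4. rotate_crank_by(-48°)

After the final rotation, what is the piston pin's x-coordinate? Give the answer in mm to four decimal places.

132.1591

set_geometry: r = 46 mm, L = 177 mm, e = 13 mm; θ ← 0°
rotate_crank_by(-74°): θ ← 0° -74° = -74°
rotate_crank_by(-71°): θ ← -74° -71° = -145°
rotate_crank_by(-48°): θ ← -145° -48° = -193°
crank pin P = (r cos θ, r sin θ) = (-44.821023, 10.347748)
h = r sin θ − e = 10.347748 − 13 = -2.652252
x = r cos θ + √(L² − h²) = -44.821023 + √(31329.0 − 7.0344) = -44.821023 + 176.980128 = 132.159105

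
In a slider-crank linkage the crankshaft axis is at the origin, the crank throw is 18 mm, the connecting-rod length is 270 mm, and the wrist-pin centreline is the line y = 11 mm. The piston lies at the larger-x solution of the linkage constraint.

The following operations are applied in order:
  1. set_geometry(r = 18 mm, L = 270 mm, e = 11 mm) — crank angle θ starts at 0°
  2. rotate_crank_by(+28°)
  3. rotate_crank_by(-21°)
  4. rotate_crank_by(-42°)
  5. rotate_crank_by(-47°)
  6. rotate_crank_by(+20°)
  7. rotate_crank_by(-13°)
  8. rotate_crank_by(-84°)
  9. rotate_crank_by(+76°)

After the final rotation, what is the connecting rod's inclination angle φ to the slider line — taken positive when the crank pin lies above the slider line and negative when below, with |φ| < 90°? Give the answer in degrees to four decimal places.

-6.1372

set_geometry: r = 18 mm, L = 270 mm, e = 11 mm; θ ← 0°
rotate_crank_by(+28°): θ ← 0° +28° = 28°
rotate_crank_by(-21°): θ ← 28° -21° = 7°
rotate_crank_by(-42°): θ ← 7° -42° = -35°
rotate_crank_by(-47°): θ ← -35° -47° = -82°
rotate_crank_by(+20°): θ ← -82° +20° = -62°
rotate_crank_by(-13°): θ ← -62° -13° = -75°
rotate_crank_by(-84°): θ ← -75° -84° = -159°
rotate_crank_by(+76°): θ ← -159° +76° = -83°
crank pin P = (r cos θ, r sin θ) = (2.193648, -17.865831)
h = r sin θ − e = -17.865831 − 11 = -28.865831
sin φ = h / L = -28.865831 / 270 = -0.10691048
φ = arcsin(-0.10691048) = -6.137249°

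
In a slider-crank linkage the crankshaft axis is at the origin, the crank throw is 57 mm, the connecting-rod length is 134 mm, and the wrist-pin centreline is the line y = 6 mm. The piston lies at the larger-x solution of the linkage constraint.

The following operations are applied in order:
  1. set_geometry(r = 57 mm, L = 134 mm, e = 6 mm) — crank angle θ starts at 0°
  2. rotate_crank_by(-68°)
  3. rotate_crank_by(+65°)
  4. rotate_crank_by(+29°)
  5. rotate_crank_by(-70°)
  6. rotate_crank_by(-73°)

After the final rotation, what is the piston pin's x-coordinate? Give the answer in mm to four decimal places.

set_geometry: r = 57 mm, L = 134 mm, e = 6 mm; θ ← 0°
rotate_crank_by(-68°): θ ← 0° -68° = -68°
rotate_crank_by(+65°): θ ← -68° +65° = -3°
rotate_crank_by(+29°): θ ← -3° +29° = 26°
rotate_crank_by(-70°): θ ← 26° -70° = -44°
rotate_crank_by(-73°): θ ← -44° -73° = -117°
crank pin P = (r cos θ, r sin θ) = (-25.877458, -50.787372)
h = r sin θ − e = -50.787372 − 6 = -56.787372
x = r cos θ + √(L² − h²) = -25.877458 + √(17956.0 − 3224.8056) = -25.877458 + 121.372132 = 95.494673

95.4947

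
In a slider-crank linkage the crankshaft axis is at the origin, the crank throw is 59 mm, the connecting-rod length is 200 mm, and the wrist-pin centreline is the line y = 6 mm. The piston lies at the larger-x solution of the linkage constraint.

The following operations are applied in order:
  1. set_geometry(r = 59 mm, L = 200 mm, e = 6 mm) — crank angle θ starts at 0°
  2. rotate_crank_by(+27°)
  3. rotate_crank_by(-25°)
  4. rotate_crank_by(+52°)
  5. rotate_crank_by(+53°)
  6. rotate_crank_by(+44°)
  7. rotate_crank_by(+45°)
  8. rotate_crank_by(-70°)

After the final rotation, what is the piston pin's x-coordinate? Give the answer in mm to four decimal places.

160.9183

set_geometry: r = 59 mm, L = 200 mm, e = 6 mm; θ ← 0°
rotate_crank_by(+27°): θ ← 0° +27° = 27°
rotate_crank_by(-25°): θ ← 27° -25° = 2°
rotate_crank_by(+52°): θ ← 2° +52° = 54°
rotate_crank_by(+53°): θ ← 54° +53° = 107°
rotate_crank_by(+44°): θ ← 107° +44° = 151°
rotate_crank_by(+45°): θ ← 151° +45° = 196°
rotate_crank_by(-70°): θ ← 196° -70° = 126°
crank pin P = (r cos θ, r sin θ) = (-34.679330, 47.732003)
h = r sin θ − e = 47.732003 − 6 = 41.732003
x = r cos θ + √(L² − h²) = -34.679330 + √(40000.0 − 1741.5600) = -34.679330 + 195.597648 = 160.918318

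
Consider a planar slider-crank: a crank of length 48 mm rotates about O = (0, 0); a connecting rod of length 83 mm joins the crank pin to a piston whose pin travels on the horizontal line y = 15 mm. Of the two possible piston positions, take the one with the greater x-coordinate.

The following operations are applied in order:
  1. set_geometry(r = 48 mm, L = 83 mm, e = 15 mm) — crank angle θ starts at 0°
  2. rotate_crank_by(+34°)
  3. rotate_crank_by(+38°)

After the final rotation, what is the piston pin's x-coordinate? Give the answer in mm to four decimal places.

set_geometry: r = 48 mm, L = 83 mm, e = 15 mm; θ ← 0°
rotate_crank_by(+34°): θ ← 0° +34° = 34°
rotate_crank_by(+38°): θ ← 34° +38° = 72°
crank pin P = (r cos θ, r sin θ) = (14.832816, 45.650713)
h = r sin θ − e = 45.650713 − 15 = 30.650713
x = r cos θ + √(L² − h²) = 14.832816 + √(6889.0 − 939.4662) = 14.832816 + 77.133221 = 91.966037

91.9660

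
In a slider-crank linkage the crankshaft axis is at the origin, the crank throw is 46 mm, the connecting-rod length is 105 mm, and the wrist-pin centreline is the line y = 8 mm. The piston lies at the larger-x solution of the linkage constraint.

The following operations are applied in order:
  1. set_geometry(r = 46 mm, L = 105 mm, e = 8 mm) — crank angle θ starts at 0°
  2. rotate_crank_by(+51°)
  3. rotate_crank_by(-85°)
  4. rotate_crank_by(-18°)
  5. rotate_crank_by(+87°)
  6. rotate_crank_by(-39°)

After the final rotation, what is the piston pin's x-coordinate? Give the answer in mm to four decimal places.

set_geometry: r = 46 mm, L = 105 mm, e = 8 mm; θ ← 0°
rotate_crank_by(+51°): θ ← 0° +51° = 51°
rotate_crank_by(-85°): θ ← 51° -85° = -34°
rotate_crank_by(-18°): θ ← -34° -18° = -52°
rotate_crank_by(+87°): θ ← -52° +87° = 35°
rotate_crank_by(-39°): θ ← 35° -39° = -4°
crank pin P = (r cos θ, r sin θ) = (45.887946, -3.208798)
h = r sin θ − e = -3.208798 − 8 = -11.208798
x = r cos θ + √(L² − h²) = 45.887946 + √(11025.0 − 125.6371) = 45.887946 + 104.400014 = 150.287960

150.2880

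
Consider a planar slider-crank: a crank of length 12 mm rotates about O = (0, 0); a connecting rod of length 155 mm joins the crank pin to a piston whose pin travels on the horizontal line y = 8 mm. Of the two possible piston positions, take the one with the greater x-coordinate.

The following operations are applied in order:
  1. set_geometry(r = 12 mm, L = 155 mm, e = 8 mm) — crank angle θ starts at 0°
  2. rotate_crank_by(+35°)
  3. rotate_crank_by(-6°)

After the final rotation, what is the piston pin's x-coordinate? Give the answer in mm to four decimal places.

set_geometry: r = 12 mm, L = 155 mm, e = 8 mm; θ ← 0°
rotate_crank_by(+35°): θ ← 0° +35° = 35°
rotate_crank_by(-6°): θ ← 35° -6° = 29°
crank pin P = (r cos θ, r sin θ) = (10.495436, 5.817715)
h = r sin θ − e = 5.817715 − 8 = -2.182285
x = r cos θ + √(L² − h²) = 10.495436 + √(24025.0 − 4.7624) = 10.495436 + 154.984637 = 165.480073

165.4801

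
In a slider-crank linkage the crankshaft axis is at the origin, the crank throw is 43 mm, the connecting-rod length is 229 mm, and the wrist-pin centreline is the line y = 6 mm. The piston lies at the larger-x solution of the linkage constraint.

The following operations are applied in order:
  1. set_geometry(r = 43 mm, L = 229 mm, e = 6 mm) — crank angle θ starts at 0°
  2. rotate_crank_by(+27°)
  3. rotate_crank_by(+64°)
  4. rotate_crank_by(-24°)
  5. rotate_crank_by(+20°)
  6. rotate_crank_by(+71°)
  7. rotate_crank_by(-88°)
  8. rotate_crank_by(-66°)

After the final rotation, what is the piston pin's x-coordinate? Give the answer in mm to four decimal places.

set_geometry: r = 43 mm, L = 229 mm, e = 6 mm; θ ← 0°
rotate_crank_by(+27°): θ ← 0° +27° = 27°
rotate_crank_by(+64°): θ ← 27° +64° = 91°
rotate_crank_by(-24°): θ ← 91° -24° = 67°
rotate_crank_by(+20°): θ ← 67° +20° = 87°
rotate_crank_by(+71°): θ ← 87° +71° = 158°
rotate_crank_by(-88°): θ ← 158° -88° = 70°
rotate_crank_by(-66°): θ ← 70° -66° = 4°
crank pin P = (r cos θ, r sin θ) = (42.895254, 2.999528)
h = r sin θ − e = 2.999528 − 6 = -3.000472
x = r cos θ + √(L² − h²) = 42.895254 + √(52441.0 − 9.0028) = 42.895254 + 228.980342 = 271.875596

271.8756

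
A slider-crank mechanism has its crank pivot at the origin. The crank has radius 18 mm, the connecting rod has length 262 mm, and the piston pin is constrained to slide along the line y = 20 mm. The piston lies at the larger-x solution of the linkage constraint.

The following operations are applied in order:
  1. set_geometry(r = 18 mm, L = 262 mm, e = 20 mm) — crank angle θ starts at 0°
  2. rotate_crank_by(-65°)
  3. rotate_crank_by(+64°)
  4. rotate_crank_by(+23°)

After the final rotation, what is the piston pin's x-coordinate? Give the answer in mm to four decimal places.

set_geometry: r = 18 mm, L = 262 mm, e = 20 mm; θ ← 0°
rotate_crank_by(-65°): θ ← 0° -65° = -65°
rotate_crank_by(+64°): θ ← -65° +64° = -1°
rotate_crank_by(+23°): θ ← -1° +23° = 22°
crank pin P = (r cos θ, r sin θ) = (16.689309, 6.742919)
h = r sin θ − e = 6.742919 − 20 = -13.257081
x = r cos θ + √(L² − h²) = 16.689309 + √(68644.0 − 175.7502) = 16.689309 + 261.664384 = 278.353693

278.3537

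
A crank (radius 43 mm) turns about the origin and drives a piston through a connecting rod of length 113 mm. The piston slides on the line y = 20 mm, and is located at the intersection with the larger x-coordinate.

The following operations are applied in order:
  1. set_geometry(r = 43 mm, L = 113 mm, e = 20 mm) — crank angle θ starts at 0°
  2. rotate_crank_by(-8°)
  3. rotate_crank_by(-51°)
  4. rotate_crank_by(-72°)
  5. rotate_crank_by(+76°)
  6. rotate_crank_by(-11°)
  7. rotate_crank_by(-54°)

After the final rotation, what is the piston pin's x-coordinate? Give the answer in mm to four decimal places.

75.9304

set_geometry: r = 43 mm, L = 113 mm, e = 20 mm; θ ← 0°
rotate_crank_by(-8°): θ ← 0° -8° = -8°
rotate_crank_by(-51°): θ ← -8° -51° = -59°
rotate_crank_by(-72°): θ ← -59° -72° = -131°
rotate_crank_by(+76°): θ ← -131° +76° = -55°
rotate_crank_by(-11°): θ ← -55° -11° = -66°
rotate_crank_by(-54°): θ ← -66° -54° = -120°
crank pin P = (r cos θ, r sin θ) = (-21.500000, -37.239092)
h = r sin θ − e = -37.239092 − 20 = -57.239092
x = r cos θ + √(L² − h²) = -21.500000 + √(12769.0 − 3276.3137) = -21.500000 + 97.430418 = 75.930418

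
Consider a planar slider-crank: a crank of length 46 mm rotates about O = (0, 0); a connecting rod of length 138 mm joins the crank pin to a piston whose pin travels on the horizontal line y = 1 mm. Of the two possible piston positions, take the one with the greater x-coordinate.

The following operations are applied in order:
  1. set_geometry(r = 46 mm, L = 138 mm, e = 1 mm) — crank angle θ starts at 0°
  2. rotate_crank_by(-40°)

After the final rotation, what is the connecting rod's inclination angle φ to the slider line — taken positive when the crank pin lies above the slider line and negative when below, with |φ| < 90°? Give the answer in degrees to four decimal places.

-12.7977

set_geometry: r = 46 mm, L = 138 mm, e = 1 mm; θ ← 0°
rotate_crank_by(-40°): θ ← 0° -40° = -40°
crank pin P = (r cos θ, r sin θ) = (35.238044, -29.568230)
h = r sin θ − e = -29.568230 − 1 = -30.568230
sin φ = h / L = -30.568230 / 138 = -0.22150891
φ = arcsin(-0.22150891) = -12.797674°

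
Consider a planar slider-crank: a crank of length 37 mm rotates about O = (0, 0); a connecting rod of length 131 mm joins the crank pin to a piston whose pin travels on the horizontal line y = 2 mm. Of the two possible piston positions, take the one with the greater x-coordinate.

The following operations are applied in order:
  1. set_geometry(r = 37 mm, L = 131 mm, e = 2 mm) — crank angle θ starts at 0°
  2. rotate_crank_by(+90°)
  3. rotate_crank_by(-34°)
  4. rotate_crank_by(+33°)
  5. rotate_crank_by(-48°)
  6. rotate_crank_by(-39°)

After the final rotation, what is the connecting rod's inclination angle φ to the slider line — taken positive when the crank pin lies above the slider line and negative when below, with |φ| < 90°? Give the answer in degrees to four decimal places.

set_geometry: r = 37 mm, L = 131 mm, e = 2 mm; θ ← 0°
rotate_crank_by(+90°): θ ← 0° +90° = 90°
rotate_crank_by(-34°): θ ← 90° -34° = 56°
rotate_crank_by(+33°): θ ← 56° +33° = 89°
rotate_crank_by(-48°): θ ← 89° -48° = 41°
rotate_crank_by(-39°): θ ← 41° -39° = 2°
crank pin P = (r cos θ, r sin θ) = (36.977461, 1.291281)
h = r sin θ − e = 1.291281 − 2 = -0.708719
sin φ = h / L = -0.708719 / 131 = -0.00541007
φ = arcsin(-0.00541007) = -0.309975°

-0.3100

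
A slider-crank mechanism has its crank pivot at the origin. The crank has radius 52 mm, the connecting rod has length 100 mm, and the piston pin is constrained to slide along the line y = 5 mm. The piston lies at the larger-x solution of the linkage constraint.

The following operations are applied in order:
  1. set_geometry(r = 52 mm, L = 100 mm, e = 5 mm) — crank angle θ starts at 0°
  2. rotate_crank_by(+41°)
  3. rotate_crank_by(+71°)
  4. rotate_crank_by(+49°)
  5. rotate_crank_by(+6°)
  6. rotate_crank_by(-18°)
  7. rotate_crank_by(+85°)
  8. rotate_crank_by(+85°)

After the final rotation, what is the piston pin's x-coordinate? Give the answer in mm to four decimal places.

set_geometry: r = 52 mm, L = 100 mm, e = 5 mm; θ ← 0°
rotate_crank_by(+41°): θ ← 0° +41° = 41°
rotate_crank_by(+71°): θ ← 41° +71° = 112°
rotate_crank_by(+49°): θ ← 112° +49° = 161°
rotate_crank_by(+6°): θ ← 161° +6° = 167°
rotate_crank_by(-18°): θ ← 167° -18° = 149°
rotate_crank_by(+85°): θ ← 149° +85° = 234°
rotate_crank_by(+85°): θ ← 234° +85° = 319°
crank pin P = (r cos θ, r sin θ) = (39.244898, -34.115070)
h = r sin θ − e = -34.115070 − 5 = -39.115070
x = r cos θ + √(L² − h²) = 39.244898 + √(10000.0 − 1529.9887) = 39.244898 + 92.032665 = 131.277563

131.2776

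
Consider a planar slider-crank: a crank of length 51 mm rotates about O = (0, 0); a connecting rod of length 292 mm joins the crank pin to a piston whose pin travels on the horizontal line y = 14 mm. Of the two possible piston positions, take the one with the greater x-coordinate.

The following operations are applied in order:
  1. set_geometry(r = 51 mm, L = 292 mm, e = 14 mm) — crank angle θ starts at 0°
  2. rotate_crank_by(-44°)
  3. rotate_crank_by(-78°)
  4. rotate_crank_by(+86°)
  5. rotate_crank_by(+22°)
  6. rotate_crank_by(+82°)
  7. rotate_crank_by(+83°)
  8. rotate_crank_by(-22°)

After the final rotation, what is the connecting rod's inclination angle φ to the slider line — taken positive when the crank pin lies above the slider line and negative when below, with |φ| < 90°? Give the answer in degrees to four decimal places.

set_geometry: r = 51 mm, L = 292 mm, e = 14 mm; θ ← 0°
rotate_crank_by(-44°): θ ← 0° -44° = -44°
rotate_crank_by(-78°): θ ← -44° -78° = -122°
rotate_crank_by(+86°): θ ← -122° +86° = -36°
rotate_crank_by(+22°): θ ← -36° +22° = -14°
rotate_crank_by(+82°): θ ← -14° +82° = 68°
rotate_crank_by(+83°): θ ← 68° +83° = 151°
rotate_crank_by(-22°): θ ← 151° -22° = 129°
crank pin P = (r cos θ, r sin θ) = (-32.095340, 39.634444)
h = r sin θ − e = 39.634444 − 14 = 25.634444
sin φ = h / L = 25.634444 / 292 = 0.08778919
φ = arcsin(0.08778919) = 5.036434°

5.0364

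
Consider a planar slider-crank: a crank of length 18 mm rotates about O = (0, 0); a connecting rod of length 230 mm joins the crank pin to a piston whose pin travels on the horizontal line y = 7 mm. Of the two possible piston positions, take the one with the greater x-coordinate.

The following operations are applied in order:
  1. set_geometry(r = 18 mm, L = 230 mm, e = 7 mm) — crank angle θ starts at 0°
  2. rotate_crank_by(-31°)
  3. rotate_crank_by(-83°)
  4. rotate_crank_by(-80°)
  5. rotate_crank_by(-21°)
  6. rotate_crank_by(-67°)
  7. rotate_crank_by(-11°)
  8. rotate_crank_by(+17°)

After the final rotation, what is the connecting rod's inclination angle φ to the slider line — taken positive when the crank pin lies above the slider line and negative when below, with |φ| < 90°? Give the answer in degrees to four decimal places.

set_geometry: r = 18 mm, L = 230 mm, e = 7 mm; θ ← 0°
rotate_crank_by(-31°): θ ← 0° -31° = -31°
rotate_crank_by(-83°): θ ← -31° -83° = -114°
rotate_crank_by(-80°): θ ← -114° -80° = -194°
rotate_crank_by(-21°): θ ← -194° -21° = -215°
rotate_crank_by(-67°): θ ← -215° -67° = -282°
rotate_crank_by(-11°): θ ← -282° -11° = -293°
rotate_crank_by(+17°): θ ← -293° +17° = -276°
crank pin P = (r cos θ, r sin θ) = (1.881512, 17.901394)
h = r sin θ − e = 17.901394 − 7 = 10.901394
sin φ = h / L = 10.901394 / 230 = 0.04739737
φ = arcsin(0.04739737) = 2.716687°

2.7167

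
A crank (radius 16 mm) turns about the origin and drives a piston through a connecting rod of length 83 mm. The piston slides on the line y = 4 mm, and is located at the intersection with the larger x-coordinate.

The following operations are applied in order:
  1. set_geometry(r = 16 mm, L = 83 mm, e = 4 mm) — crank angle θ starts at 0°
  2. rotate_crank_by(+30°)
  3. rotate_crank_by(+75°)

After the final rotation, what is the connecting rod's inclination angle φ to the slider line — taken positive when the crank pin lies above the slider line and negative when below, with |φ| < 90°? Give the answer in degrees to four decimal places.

7.9327

set_geometry: r = 16 mm, L = 83 mm, e = 4 mm; θ ← 0°
rotate_crank_by(+30°): θ ← 0° +30° = 30°
rotate_crank_by(+75°): θ ← 30° +75° = 105°
crank pin P = (r cos θ, r sin θ) = (-4.141105, 15.454813)
h = r sin θ − e = 15.454813 − 4 = 11.454813
sin φ = h / L = 11.454813 / 83 = 0.13800980
φ = arcsin(0.13800980) = 7.932698°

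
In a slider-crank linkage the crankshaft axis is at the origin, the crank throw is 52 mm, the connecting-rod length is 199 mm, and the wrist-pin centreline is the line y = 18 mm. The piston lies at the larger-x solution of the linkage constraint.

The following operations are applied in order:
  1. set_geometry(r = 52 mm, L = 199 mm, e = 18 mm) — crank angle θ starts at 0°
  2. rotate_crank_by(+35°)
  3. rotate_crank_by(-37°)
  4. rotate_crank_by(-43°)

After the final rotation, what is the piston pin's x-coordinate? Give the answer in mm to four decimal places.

228.0842

set_geometry: r = 52 mm, L = 199 mm, e = 18 mm; θ ← 0°
rotate_crank_by(+35°): θ ← 0° +35° = 35°
rotate_crank_by(-37°): θ ← 35° -37° = -2°
rotate_crank_by(-43°): θ ← -2° -43° = -45°
crank pin P = (r cos θ, r sin θ) = (36.769553, -36.769553)
h = r sin θ − e = -36.769553 − 18 = -54.769553
x = r cos θ + √(L² − h²) = 36.769553 + √(39601.0 − 2999.7039) = 36.769553 + 191.314652 = 228.084205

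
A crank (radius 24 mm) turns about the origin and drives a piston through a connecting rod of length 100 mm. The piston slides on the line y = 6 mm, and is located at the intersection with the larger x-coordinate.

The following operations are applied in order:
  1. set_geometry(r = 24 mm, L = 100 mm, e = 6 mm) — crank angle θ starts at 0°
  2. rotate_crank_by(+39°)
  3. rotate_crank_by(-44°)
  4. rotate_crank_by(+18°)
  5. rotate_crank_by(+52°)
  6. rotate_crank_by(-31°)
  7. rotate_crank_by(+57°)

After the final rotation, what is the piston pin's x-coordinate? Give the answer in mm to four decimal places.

97.9485

set_geometry: r = 24 mm, L = 100 mm, e = 6 mm; θ ← 0°
rotate_crank_by(+39°): θ ← 0° +39° = 39°
rotate_crank_by(-44°): θ ← 39° -44° = -5°
rotate_crank_by(+18°): θ ← -5° +18° = 13°
rotate_crank_by(+52°): θ ← 13° +52° = 65°
rotate_crank_by(-31°): θ ← 65° -31° = 34°
rotate_crank_by(+57°): θ ← 34° +57° = 91°
crank pin P = (r cos θ, r sin θ) = (-0.418858, 23.996345)
h = r sin θ − e = 23.996345 − 6 = 17.996345
x = r cos θ + √(L² − h²) = -0.418858 + √(10000.0 − 323.8684) = -0.418858 + 98.367330 = 97.948472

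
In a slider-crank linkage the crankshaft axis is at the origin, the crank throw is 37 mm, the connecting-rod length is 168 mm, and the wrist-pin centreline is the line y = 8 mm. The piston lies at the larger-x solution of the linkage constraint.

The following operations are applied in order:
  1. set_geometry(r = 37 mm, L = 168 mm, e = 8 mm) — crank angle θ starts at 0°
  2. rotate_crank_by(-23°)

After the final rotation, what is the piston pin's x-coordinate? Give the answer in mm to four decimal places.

set_geometry: r = 37 mm, L = 168 mm, e = 8 mm; θ ← 0°
rotate_crank_by(-23°): θ ← 0° -23° = -23°
crank pin P = (r cos θ, r sin θ) = (34.058680, -14.457052)
h = r sin θ − e = -14.457052 − 8 = -22.457052
x = r cos θ + √(L² − h²) = 34.058680 + √(28224.0 − 504.3192) = 34.058680 + 166.492285 = 200.550964

200.5510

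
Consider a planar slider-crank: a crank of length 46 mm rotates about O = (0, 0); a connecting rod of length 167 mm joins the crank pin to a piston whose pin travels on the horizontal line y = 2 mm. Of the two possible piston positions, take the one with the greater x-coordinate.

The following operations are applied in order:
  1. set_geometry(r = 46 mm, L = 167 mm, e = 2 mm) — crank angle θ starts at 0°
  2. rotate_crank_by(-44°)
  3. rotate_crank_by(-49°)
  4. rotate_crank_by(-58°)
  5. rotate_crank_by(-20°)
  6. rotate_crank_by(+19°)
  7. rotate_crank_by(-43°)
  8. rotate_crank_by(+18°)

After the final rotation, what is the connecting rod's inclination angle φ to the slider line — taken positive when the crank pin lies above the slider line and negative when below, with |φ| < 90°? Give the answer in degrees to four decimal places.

set_geometry: r = 46 mm, L = 167 mm, e = 2 mm; θ ← 0°
rotate_crank_by(-44°): θ ← 0° -44° = -44°
rotate_crank_by(-49°): θ ← -44° -49° = -93°
rotate_crank_by(-58°): θ ← -93° -58° = -151°
rotate_crank_by(-20°): θ ← -151° -20° = -171°
rotate_crank_by(+19°): θ ← -171° +19° = -152°
rotate_crank_by(-43°): θ ← -152° -43° = -195°
rotate_crank_by(+18°): θ ← -195° +18° = -177°
crank pin P = (r cos θ, r sin θ) = (-45.936959, -2.407454)
h = r sin θ − e = -2.407454 − 2 = -4.407454
sin φ = h / L = -4.407454 / 167 = -0.02639194
φ = arcsin(-0.02639194) = -1.512322°

-1.5123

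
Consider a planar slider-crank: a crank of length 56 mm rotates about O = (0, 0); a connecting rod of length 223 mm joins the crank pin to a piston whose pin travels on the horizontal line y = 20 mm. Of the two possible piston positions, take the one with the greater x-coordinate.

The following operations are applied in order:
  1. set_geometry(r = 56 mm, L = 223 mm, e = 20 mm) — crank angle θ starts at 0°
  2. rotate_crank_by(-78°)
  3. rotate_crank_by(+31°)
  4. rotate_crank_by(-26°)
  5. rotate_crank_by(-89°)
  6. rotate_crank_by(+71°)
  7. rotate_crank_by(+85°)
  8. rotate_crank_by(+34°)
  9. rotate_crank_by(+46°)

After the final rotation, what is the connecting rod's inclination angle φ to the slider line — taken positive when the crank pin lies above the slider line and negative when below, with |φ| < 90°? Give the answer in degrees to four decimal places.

8.7259

set_geometry: r = 56 mm, L = 223 mm, e = 20 mm; θ ← 0°
rotate_crank_by(-78°): θ ← 0° -78° = -78°
rotate_crank_by(+31°): θ ← -78° +31° = -47°
rotate_crank_by(-26°): θ ← -47° -26° = -73°
rotate_crank_by(-89°): θ ← -73° -89° = -162°
rotate_crank_by(+71°): θ ← -162° +71° = -91°
rotate_crank_by(+85°): θ ← -91° +85° = -6°
rotate_crank_by(+34°): θ ← -6° +34° = 28°
rotate_crank_by(+46°): θ ← 28° +46° = 74°
crank pin P = (r cos θ, r sin θ) = (15.435692, 53.830655)
h = r sin θ − e = 53.830655 − 20 = 33.830655
sin φ = h / L = 33.830655 / 223 = 0.15170697
φ = arcsin(0.15170697) = 8.725861°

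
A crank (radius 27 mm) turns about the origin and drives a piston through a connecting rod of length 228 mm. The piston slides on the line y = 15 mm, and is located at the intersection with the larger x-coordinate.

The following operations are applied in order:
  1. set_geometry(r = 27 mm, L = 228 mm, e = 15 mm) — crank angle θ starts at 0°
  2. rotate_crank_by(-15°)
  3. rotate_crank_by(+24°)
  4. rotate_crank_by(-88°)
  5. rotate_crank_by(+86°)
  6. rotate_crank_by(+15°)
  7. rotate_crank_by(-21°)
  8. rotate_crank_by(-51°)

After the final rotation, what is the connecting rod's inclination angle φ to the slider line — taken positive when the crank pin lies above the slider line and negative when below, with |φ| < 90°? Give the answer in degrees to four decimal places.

-9.0041

set_geometry: r = 27 mm, L = 228 mm, e = 15 mm; θ ← 0°
rotate_crank_by(-15°): θ ← 0° -15° = -15°
rotate_crank_by(+24°): θ ← -15° +24° = 9°
rotate_crank_by(-88°): θ ← 9° -88° = -79°
rotate_crank_by(+86°): θ ← -79° +86° = 7°
rotate_crank_by(+15°): θ ← 7° +15° = 22°
rotate_crank_by(-21°): θ ← 22° -21° = 1°
rotate_crank_by(-51°): θ ← 1° -51° = -50°
crank pin P = (r cos θ, r sin θ) = (17.355265, -20.683200)
h = r sin θ − e = -20.683200 − 15 = -35.683200
sin φ = h / L = -35.683200 / 228 = -0.15650526
φ = arcsin(-0.15650526) = -9.004107°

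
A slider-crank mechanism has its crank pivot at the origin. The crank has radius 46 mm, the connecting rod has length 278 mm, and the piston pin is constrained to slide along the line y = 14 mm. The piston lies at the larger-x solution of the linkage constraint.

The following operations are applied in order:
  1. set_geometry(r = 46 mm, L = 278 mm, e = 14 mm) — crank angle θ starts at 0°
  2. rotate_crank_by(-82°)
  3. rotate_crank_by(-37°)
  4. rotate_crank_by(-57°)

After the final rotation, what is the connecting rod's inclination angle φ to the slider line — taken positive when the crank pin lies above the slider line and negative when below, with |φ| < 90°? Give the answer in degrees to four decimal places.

set_geometry: r = 46 mm, L = 278 mm, e = 14 mm; θ ← 0°
rotate_crank_by(-82°): θ ← 0° -82° = -82°
rotate_crank_by(-37°): θ ← -82° -37° = -119°
rotate_crank_by(-57°): θ ← -119° -57° = -176°
crank pin P = (r cos θ, r sin θ) = (-45.887946, -3.208798)
h = r sin θ − e = -3.208798 − 14 = -17.208798
sin φ = h / L = -17.208798 / 278 = -0.06190215
φ = arcsin(-0.06190215) = -3.549001°

-3.5490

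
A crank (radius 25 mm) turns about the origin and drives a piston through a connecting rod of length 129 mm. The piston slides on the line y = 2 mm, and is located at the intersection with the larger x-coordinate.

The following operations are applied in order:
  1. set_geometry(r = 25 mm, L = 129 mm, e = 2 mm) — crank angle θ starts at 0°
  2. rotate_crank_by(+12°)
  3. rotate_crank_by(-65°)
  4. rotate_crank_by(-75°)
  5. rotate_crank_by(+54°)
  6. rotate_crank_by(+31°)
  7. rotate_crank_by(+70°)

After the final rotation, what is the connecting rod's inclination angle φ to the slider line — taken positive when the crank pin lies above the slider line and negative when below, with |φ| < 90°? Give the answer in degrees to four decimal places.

4.1564

set_geometry: r = 25 mm, L = 129 mm, e = 2 mm; θ ← 0°
rotate_crank_by(+12°): θ ← 0° +12° = 12°
rotate_crank_by(-65°): θ ← 12° -65° = -53°
rotate_crank_by(-75°): θ ← -53° -75° = -128°
rotate_crank_by(+54°): θ ← -128° +54° = -74°
rotate_crank_by(+31°): θ ← -74° +31° = -43°
rotate_crank_by(+70°): θ ← -43° +70° = 27°
crank pin P = (r cos θ, r sin θ) = (22.275163, 11.349762)
h = r sin θ − e = 11.349762 − 2 = 9.349762
sin φ = h / L = 9.349762 / 129 = 0.07247878
φ = arcsin(0.07247878) = 4.156373°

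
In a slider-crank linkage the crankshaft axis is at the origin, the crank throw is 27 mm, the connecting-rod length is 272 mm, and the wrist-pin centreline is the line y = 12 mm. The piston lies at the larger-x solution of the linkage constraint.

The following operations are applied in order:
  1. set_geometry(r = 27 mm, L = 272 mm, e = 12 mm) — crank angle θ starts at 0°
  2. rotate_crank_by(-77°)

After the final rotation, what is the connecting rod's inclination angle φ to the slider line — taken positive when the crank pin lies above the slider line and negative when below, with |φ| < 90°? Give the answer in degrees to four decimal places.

-8.0964

set_geometry: r = 27 mm, L = 272 mm, e = 12 mm; θ ← 0°
rotate_crank_by(-77°): θ ← 0° -77° = -77°
crank pin P = (r cos θ, r sin θ) = (6.073678, -26.307992)
h = r sin θ − e = -26.307992 − 12 = -38.307992
sin φ = h / L = -38.307992 / 272 = -0.14083820
φ = arcsin(-0.14083820) = -8.096352°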